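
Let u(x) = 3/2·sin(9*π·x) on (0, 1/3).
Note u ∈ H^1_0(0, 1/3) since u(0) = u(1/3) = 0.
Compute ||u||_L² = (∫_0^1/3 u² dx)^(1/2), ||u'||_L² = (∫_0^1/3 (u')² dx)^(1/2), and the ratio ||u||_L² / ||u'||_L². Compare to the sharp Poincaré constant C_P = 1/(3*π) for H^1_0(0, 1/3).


||u||_L² / ||u'||_L² = 1/(9*π) < C_P = 1/(3*π).

u(x) = 3/2·sin(9*π·x), so u'(x) = 27*π*cos(9*π*x)/2.
Writing u(x) = A·sin(kπx/L) with A = 3/2 and k = 3, use ∫_0^L sin²(kπx/L) dx = L/2 and ∫_0^L cos²(kπx/L) dx = L/2.
u² = 9/4·sin²(9*π·x) and (u')² = 729*π^2/4·cos²(9*π·x), and each of sin², cos² integrates to L/2 = 1/6 over (0, 1/3).
∫_0^1/3 u² dx = 3/8, so ||u||_L² = sqrt(6)/4.
∫_0^1/3 (u')² dx = 243*π^2/8, so ||u'||_L² = 9*sqrt(6)*π/4.
Ratio ||u||_L² / ||u'||_L² = 1/(9*π).
Sharp Poincaré constant on H^1_0(0, 1/3) is C_P = L/π = 1/(3*π), achieved by sin(3*π·x).
This is the k = 3 harmonic; the ratio L/(kπ) is strictly less than C_P = L/π, consistent with the sharp inequality ||u||_L² ≤ C_P ||u'||_L².


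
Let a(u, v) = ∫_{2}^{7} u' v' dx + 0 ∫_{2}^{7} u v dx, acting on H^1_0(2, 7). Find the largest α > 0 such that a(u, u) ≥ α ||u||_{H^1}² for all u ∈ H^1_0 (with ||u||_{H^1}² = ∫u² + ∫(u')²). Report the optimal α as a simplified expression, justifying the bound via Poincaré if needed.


α = π^2/(π^2 + 25)

Coercivity of a(·,·) on H^1_0(2, 7) means a(u, u) ≥ α ||u||_{H^1}² for every u ∈ H^1_0.
The interval has length L = 5, and Poincaré/coercivity depend only on L. Here a(u, u) = ∫(u')² + (0)·∫u².
Here c = 0, so a(u,u) = ∫(u')² alone. The condition a(u,u) ≥ α||u||_{H^1}² reads (1−α)∫(u')² ≥ (α−c)∫u². Any admissible α is ≤ 1 (rapidly oscillating u have ∫u²/∫(u')² → 0), and α = 1 would force 0 ≥ (1−c)∫u², impossible since c < 1; so 1−α > 0. By the sharp Poincaré inequality on H^1_0 of an interval of length L, ∫(u')² ≥ (π/L)²∫u² with equality for the first sine mode sin(π(x−x₀)/L) (x₀ the left endpoint), so the inequality holds for all u iff (1−α)(π/L)² ≥ α − c, i.e. α ≤ ((π/L)² + c)/((π/L)² + 1) = (1 + c(L/π)²)/(1 + (L/π)²). (Direct route, valid since c ≤ 0: Poincaré gives c∫u² ≥ c(L/π)²∫(u')², so a(u,u) ≥ (1 + c(L/π)²)∫(u')², while ||u||_{H^1}² ≤ (1 + (L/π)²)∫(u')²; dividing yields the same α.) With (π/L)² = π^2/25 and c = 0, the largest admissible constant is α = ((π/L)² + c)/((π/L)² + 1).
Simplifying, α = π^2/(π^2 + 25).


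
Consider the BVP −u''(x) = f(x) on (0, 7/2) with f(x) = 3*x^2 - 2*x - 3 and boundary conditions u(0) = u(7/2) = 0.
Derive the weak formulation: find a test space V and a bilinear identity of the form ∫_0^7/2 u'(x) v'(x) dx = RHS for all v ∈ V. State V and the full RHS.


V = H^1_0(0, 7/2) (so v(0) = v(7/2) = 0); weak form: ∫_0^7/2 u'v' dx = ∫_0^7/2 (3*x^2 - 2*x - 3) v dx for all v ∈ V.

Multiply both sides by a test function v and integrate from 0 to 7/2:
  ∫_0^7/2 −u''(x) v(x) dx = ∫_0^7/2 f(x) v(x) dx.
Integrate the LHS by parts once:
  ∫_0^7/2 −u'' v dx = −[u'(x) v(x)]_0^7/2 + ∫_0^7/2 u'(x) v'(x) dx.
Thus ∫_0^7/2 u'(x) v'(x) dx = ∫_0^7/2 f(x) v(x) dx + [u'(x) v(x)]_0^7/2.
Choose V so that boundary terms are either known or forced to vanish.
u is Dirichlet: u(0) = u(7/2) = 0. Let V = H^1_0(0, 7/2); then v(0) = v(7/2) = 0, and [u' v]_0^7/2 = 0.
Weak formulation: find u (satisfying any essential BC) such that ∫_0^7/2 u'(x) v'(x) dx = ∫_0^7/2 f v dx for all v ∈ V.
Substituting f(x) = 3*x^2 - 2*x - 3, the right-hand side is ∫_0^7/2 (3*x^2 - 2*x - 3) v dx.


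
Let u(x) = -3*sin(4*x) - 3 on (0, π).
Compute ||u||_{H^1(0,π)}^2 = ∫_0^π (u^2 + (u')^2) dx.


||u||_{H^1(0,π)}^2 = 171*π/2

u'(x) = -12*cos(4*x).
Expand u² and (u')² and integrate term by term on (0, π), using: for integers n ≥ 1, ∫_0^π sin²(nx) dx = ∫_0^π cos²(nx) dx = π/2; for n ≠ n', ∫_0^π sin(nx)sin(n'x) dx = ∫_0^π cos(nx)cos(n'x) dx = 0; and by product-to-sum, ∫_0^π sin(nx)cos(n'x) dx = ½∫_0^π [sin((n+n')x) + sin((n−n')x)] dx, which is 0 when n+n' is even and 2n/(n²−n'²) when n+n' is odd (it need not vanish on (0, π)). For the constant mode: ∫_0^π 1 dx = π, ∫_0^π cos(nx) dx = 0, ∫_0^π sin(nx) dx = (1−(−1)^n)/n.
  u² squared terms: (-3)²·∫1 dx = 9·π = 9*π;  (-3)²·∫sin(4x)² dx = 9·π/2 = 9*π/2.
  u² cross terms: 2·(-3)·(-3)·∫1·sin(4x) dx = 18·(0) = 0.
  So ∫_0^π u² dx = 9*π + 9*π/2 + 0 = 27*π/2.
  (u')² squared terms: (-12)²·∫cos(4x)² dx = 144·π/2 = 72*π.
  So ∫_0^π (u')² dx = 72*π.
||u||_{H^1}^2 = (27*π/2) + (72*π) = 171*π/2.


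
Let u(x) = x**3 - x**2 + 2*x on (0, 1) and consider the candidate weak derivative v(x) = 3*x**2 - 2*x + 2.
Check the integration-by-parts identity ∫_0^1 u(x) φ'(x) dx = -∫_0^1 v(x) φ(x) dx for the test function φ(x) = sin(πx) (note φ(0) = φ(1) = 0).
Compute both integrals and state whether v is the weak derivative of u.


LHS = -5/π + 12/π^3, RHS = -5/π + 12/π^3. Yes, v = u' weakly.

u(x) = x**3 - x**2 + 2*x, classical derivative u'(x) = 3*x**2 - 2*x + 2.
φ(x) = sin(πx), so φ'(x) = π*cos(π*x).
Note φ(0) = φ(1) = 0, so the boundary term u·φ vanishes.
LHS = ∫_0^1 u(x) φ'(x) dx = ∫_0^1 (π*x^3*cos(π*x) - π*x^2*cos(π*x) + 2*π*x*cos(π*x)) dx. Term by term:
  ∫_0^1 π*x^3*cos(π*x) dx = -3/π + 12/π^3;  ∫_0^1 -π*x^2*cos(π*x) dx = 2/π;  ∫_0^1 2*π*x*cos(π*x) dx = -4/π.
Sum: -3/π + 12/π^3 + 2/π − 4/π = -5/π + 12/π^3.
So LHS = -5/π + 12/π^3.
∫_0^1 v(x) φ(x) dx = ∫_0^1 (3*x^2*sin(π*x) - 2*x*sin(π*x) + 2*sin(π*x)) dx. Term by term:
  ∫_0^1 2*sin(π*x) dx = 4/π;  ∫_0^1 -2*x*sin(π*x) dx = -2/π;  ∫_0^1 3*x^2*sin(π*x) dx = -12/π^3 + 3/π.
Sum: 4/π − 2/π + -12/π^3 + 3/π = -12/π^3 + 5/π.
So RHS = -∫_0^1 v(x) φ(x) dx = -5/π + 12/π^3.
LHS = RHS, so the identity holds for this test φ.
Moreover u is smooth here and v(x) = u'(x) = 3*x**2 - 2*x + 2 pointwise, so the identity holds for every test function. Hence v is the weak derivative of u.


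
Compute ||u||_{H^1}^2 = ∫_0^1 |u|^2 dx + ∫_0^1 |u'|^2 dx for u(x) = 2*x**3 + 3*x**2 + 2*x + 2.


||u||_{H^1}^2 = 8978/105

The H^1 norm (squared) on an interval (0, L) is
  ||u||_{H^1}^2 = ∫_0^L u(x)^2 dx + ∫_0^L u'(x)^2 dx.
Compute u'(x) = 6*x**2 + 6*x + 2.
Then u(x)^2 = 4*x**6 + 12*x**5 + 17*x**4 + 20*x**3 + 16*x**2 + 8*x + 4 and u'(x)^2 = 36*x**4 + 72*x**3 + 60*x**2 + 24*x + 4.
Integrate each monomial from 0 to 1 using ∫_0^1 c·x^n dx = c·1^(n+1)/(n+1):
  ∫_0^1 u(x)^2 dx = ∫_0^1 (4*x^6 + 12*x^5 + 17*x^4 + 20*x^3 + 16*x^2 + 8*x + 4) dx. Term by term:
    ∫_0^1 4*x^6 dx = 4/7;  ∫_0^1 12*x^5 dx = 2;  ∫_0^1 17*x^4 dx = 17/5;
    ∫_0^1 20*x^3 dx = 5;  ∫_0^1 16*x^2 dx = 16/3;  ∫_0^1 8*x dx = 4;
    ∫_0^1 4 dx = 4.
  Sum: 4/7 + 2 + 17/5 + 5 + 16/3 + 4 + 4 = 2552/105.
  ∫_0^1 u'(x)^2 dx = ∫_0^1 (36*x^4 + 72*x^3 + 60*x^2 + 24*x + 4) dx. Term by term:
    ∫_0^1 36*x^4 dx = 36/5;  ∫_0^1 72*x^3 dx = 18;  ∫_0^1 60*x^2 dx = 20;
    ∫_0^1 24*x dx = 12;  ∫_0^1 4 dx = 4.
  Sum: 36/5 + 18 + 20 + 12 + 4 = 306/5.
Adding: ||u||_{H^1}^2 = 2552/105 + 306/5 = 8978/105.


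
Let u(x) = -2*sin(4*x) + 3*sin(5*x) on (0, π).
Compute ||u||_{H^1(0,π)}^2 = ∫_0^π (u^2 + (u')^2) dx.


||u||_{H^1(0,π)}^2 = 151*π

u'(x) = -8*cos(4*x) + 15*cos(5*x).
Expand u² and (u')² and integrate term by term on (0, π), using: for integers n ≥ 1, ∫_0^π sin²(nx) dx = ∫_0^π cos²(nx) dx = π/2; for n ≠ n', ∫_0^π sin(nx)sin(n'x) dx = ∫_0^π cos(nx)cos(n'x) dx = 0; and by product-to-sum, ∫_0^π sin(nx)cos(n'x) dx = ½∫_0^π [sin((n+n')x) + sin((n−n')x)] dx, which is 0 when n+n' is even and 2n/(n²−n'²) when n+n' is odd (it need not vanish on (0, π)).
  u² squared terms: (-2)²·∫sin(4x)² dx = 4·π/2 = 2*π;  (3)²·∫sin(5x)² dx = 9·π/2 = 9*π/2.
  u² cross terms: 2·(-2)·(3)·∫sin(4x)·sin(5x) dx = -12·(0) = 0.
  So ∫_0^π u² dx = 2*π + 9*π/2 + 0 = 13*π/2.
  (u')² squared terms: (-8)²·∫cos(4x)² dx = 64·π/2 = 32*π;  (15)²·∫cos(5x)² dx = 225·π/2 = 225*π/2.
  (u')² cross terms: 2·(-8)·(15)·∫cos(4x)·cos(5x) dx = -240·(0) = 0.
  So ∫_0^π (u')² dx = 32*π + 225*π/2 + 0 = 289*π/2.
||u||_{H^1}^2 = (13*π/2) + (289*π/2) = 151*π.


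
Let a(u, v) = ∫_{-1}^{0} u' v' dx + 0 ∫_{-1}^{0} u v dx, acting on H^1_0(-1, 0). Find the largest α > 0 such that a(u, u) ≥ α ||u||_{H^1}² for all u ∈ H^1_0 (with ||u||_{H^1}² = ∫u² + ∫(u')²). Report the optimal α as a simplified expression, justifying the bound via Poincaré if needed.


α = π^2/(1 + π^2)

Coercivity of a(·,·) on H^1_0(-1, 0) means a(u, u) ≥ α ||u||_{H^1}² for every u ∈ H^1_0.
The interval has length L = 1, and Poincaré/coercivity depend only on L. Here a(u, u) = ∫(u')² + (0)·∫u².
Here c = 0, so a(u,u) = ∫(u')² alone. The condition a(u,u) ≥ α||u||_{H^1}² reads (1−α)∫(u')² ≥ (α−c)∫u². Any admissible α is ≤ 1 (rapidly oscillating u have ∫u²/∫(u')² → 0), and α = 1 would force 0 ≥ (1−c)∫u², impossible since c < 1; so 1−α > 0. By the sharp Poincaré inequality on H^1_0 of an interval of length L, ∫(u')² ≥ (π/L)²∫u² with equality for the first sine mode sin(π(x−x₀)/L) (x₀ the left endpoint), so the inequality holds for all u iff (1−α)(π/L)² ≥ α − c, i.e. α ≤ ((π/L)² + c)/((π/L)² + 1) = (1 + c(L/π)²)/(1 + (L/π)²). (Direct route, valid since c ≤ 0: Poincaré gives c∫u² ≥ c(L/π)²∫(u')², so a(u,u) ≥ (1 + c(L/π)²)∫(u')², while ||u||_{H^1}² ≤ (1 + (L/π)²)∫(u')²; dividing yields the same α.) With (π/L)² = π^2 and c = 0, the largest admissible constant is α = ((π/L)² + c)/((π/L)² + 1).
Simplifying, α = π^2/(1 + π^2).


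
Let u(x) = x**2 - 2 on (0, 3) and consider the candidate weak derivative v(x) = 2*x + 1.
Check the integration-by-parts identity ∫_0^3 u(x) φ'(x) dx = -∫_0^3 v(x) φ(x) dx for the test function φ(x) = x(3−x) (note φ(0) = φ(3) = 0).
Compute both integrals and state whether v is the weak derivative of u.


LHS = -27/2, RHS = -18. No, v is not the weak derivative of u.

u(x) = x**2 - 2, classical derivative u'(x) = 2*x.
φ(x) = x(3−x), so φ'(x) = 3 - 2*x.
Note φ(0) = φ(3) = 0, so the boundary term u·φ vanishes.
LHS = ∫_0^3 u(x) φ'(x) dx = ∫_0^3 (-2*x^3 + 3*x^2 + 4*x - 6) dx. Term by term:
  ∫_0^3 -2*x^3 dx = -81/2;  ∫_0^3 3*x^2 dx = 27;  ∫_0^3 4*x dx = 18;
  ∫_0^3 -6 dx = -18.
Sum: -81/2 + 27 + 18 − 18 = -27/2.
So LHS = -27/2.
∫_0^3 v(x) φ(x) dx = ∫_0^3 (-2*x^3 + 5*x^2 + 3*x) dx. Term by term:
  ∫_0^3 -2*x^3 dx = -81/2;  ∫_0^3 5*x^2 dx = 45;  ∫_0^3 3*x dx = 27/2.
Sum: -81/2 + 45 + 27/2 = 18.
So RHS = -∫_0^3 v(x) φ(x) dx = -18.
LHS − RHS = 9/2 ≠ 0, so the identity fails.
(For a valid weak derivative the identity must hold for EVERY test function, in particular this one. The failure shows v is NOT the weak derivative of u.)
Correct weak derivative would be u'(x) = 2*x.


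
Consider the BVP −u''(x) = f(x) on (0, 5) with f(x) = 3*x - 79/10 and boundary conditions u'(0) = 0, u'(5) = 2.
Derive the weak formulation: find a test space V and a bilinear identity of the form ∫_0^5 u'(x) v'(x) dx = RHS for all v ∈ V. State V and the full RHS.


V = H^1(0, 5) (v unrestricted at boundary; u is determined up to an additive constant); weak form: ∫_0^5 u'v' dx = ∫_0^5 (3*x - 79/10) v dx + 2·v(5) for all v ∈ V.

Multiply both sides by a test function v and integrate from 0 to 5:
  ∫_0^5 −u''(x) v(x) dx = ∫_0^5 f(x) v(x) dx.
Integrate the LHS by parts once:
  ∫_0^5 −u'' v dx = −[u'(x) v(x)]_0^5 + ∫_0^5 u'(x) v'(x) dx.
Thus ∫_0^5 u'(x) v'(x) dx = ∫_0^5 f(x) v(x) dx + [u'(x) v(x)]_0^5.
Choose V so that boundary terms are either known or forced to vanish.
u has inhomogeneous Neumann u'(0) = 0, u'(5) = 2. [u' v]_0^5 = (2)·v(5) − (0)·v(0) = 2·v(5). Take V = H^1(0, 5); boundary term becomes part of RHS.
Weak formulation: find u (satisfying any essential BC) such that ∫_0^5 u'(x) v'(x) dx = ∫_0^5 f v dx + 2·v(5) for all v ∈ V (Neumann data are natural BCs: they enter the RHS as boundary terms).
Substituting f(x) = 3*x - 79/10, the right-hand side is ∫_0^5 (3*x - 79/10) v dx + 2·v(5).
Compatibility check (pure Neumann): taking v ≡ 1 ∈ V gives 0 = ∫_0^5 f dx + (2) − (0), i.e. ∫_0^5 f dx must equal u'(0) − u'(5) = -2. Indeed ∫_0^5 (3*x - 79/10) dx = -2, so the data are compatible. The solution is then unique only up to an additive constant (fix it e.g. by requiring ∫_0^5 u dx = 0).


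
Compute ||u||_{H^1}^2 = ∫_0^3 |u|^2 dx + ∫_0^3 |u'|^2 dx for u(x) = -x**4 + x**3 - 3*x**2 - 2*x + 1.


||u||_{H^1}^2 = 214791/28

The H^1 norm (squared) on an interval (0, L) is
  ||u||_{H^1}^2 = ∫_0^L u(x)^2 dx + ∫_0^L u'(x)^2 dx.
Compute u'(x) = -4*x**3 + 3*x**2 - 6*x - 2.
Then u(x)^2 = x**8 - 2*x**7 + 7*x**6 - 2*x**5 + 3*x**4 + 14*x**3 - 2*x**2 - 4*x + 1 and u'(x)^2 = 16*x**6 - 24*x**5 + 57*x**4 - 20*x**3 + 24*x**2 + 24*x + 4.
Integrate each monomial from 0 to 3 using ∫_0^3 c·x^n dx = c·3^(n+1)/(n+1):
  ∫_0^3 u(x)^2 dx = ∫_0^3 (x^8 - 2*x^7 + 7*x^6 - 2*x^5 + 3*x^4 + 14*x^3 - 2*x^2 - 4*x + 1) dx. Term by term:
    ∫_0^3 x^8 dx = 2187;  ∫_0^3 -2*x^7 dx = -6561/4;  ∫_0^3 7*x^6 dx = 2187;
    ∫_0^3 -2*x^5 dx = -243;  ∫_0^3 3*x^4 dx = 729/5;  ∫_0^3 14*x^3 dx = 567/2;
    ∫_0^3 -2*x^2 dx = -18;  ∫_0^3 -4*x dx = -18;  ∫_0^3 1 dx = 3.
  Sum: 2187 − 6561/4 + 2187 − 243 + 729/5 + 567/2 − 18 − 18 + 3 = 57741/20.
  ∫_0^3 u'(x)^2 dx = ∫_0^3 (16*x^6 - 24*x^5 + 57*x^4 - 20*x^3 + 24*x^2 + 24*x + 4) dx. Term by term:
    ∫_0^3 16*x^6 dx = 34992/7;  ∫_0^3 -24*x^5 dx = -2916;  ∫_0^3 57*x^4 dx = 13851/5;
    ∫_0^3 -20*x^3 dx = -405;  ∫_0^3 24*x^2 dx = 216;  ∫_0^3 24*x dx = 108;
    ∫_0^3 4 dx = 12.
  Sum: 34992/7 − 2916 + 13851/5 − 405 + 216 + 108 + 12 = 167442/35.
Adding: ||u||_{H^1}^2 = 57741/20 + 167442/35 = 214791/28.


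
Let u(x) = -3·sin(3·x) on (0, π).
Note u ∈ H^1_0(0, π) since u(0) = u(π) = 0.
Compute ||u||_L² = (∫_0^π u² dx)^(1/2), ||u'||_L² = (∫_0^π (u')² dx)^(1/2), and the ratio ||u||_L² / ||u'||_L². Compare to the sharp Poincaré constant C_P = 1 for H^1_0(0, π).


||u||_L² / ||u'||_L² = 1/3 < C_P = 1.

u(x) = -3·sin(3·x), so u'(x) = -9*cos(3*x).
Writing u(x) = A·sin(kπx/L) with A = -3 and k = 3, use ∫_0^L sin²(kπx/L) dx = L/2 and ∫_0^L cos²(kπx/L) dx = L/2.
u² = 9·sin²(3·x) and (u')² = 81·cos²(3·x), and each of sin², cos² integrates to L/2 = π/2 over (0, π).
∫_0^π u² dx = 9*π/2, so ||u||_L² = 3*sqrt(2)*sqrt(π)/2.
∫_0^π (u')² dx = 81*π/2, so ||u'||_L² = 9*sqrt(2)*sqrt(π)/2.
Ratio ||u||_L² / ||u'||_L² = 1/3.
Sharp Poincaré constant on H^1_0(0, π) is C_P = L/π = 1, achieved by sin(x).
This is the k = 3 harmonic; the ratio L/(kπ) is strictly less than C_P = L/π, consistent with the sharp inequality ||u||_L² ≤ C_P ||u'||_L².


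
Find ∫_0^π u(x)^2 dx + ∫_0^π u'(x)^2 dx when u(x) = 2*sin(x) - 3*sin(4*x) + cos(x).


||u||_{H^1(0,π)}^2 = -32/5 + 163*π/2

u'(x) = -sin(x) + 2*cos(x) - 12*cos(4*x).
Expand u² and (u')² and integrate term by term on (0, π), using: for integers n ≥ 1, ∫_0^π sin²(nx) dx = ∫_0^π cos²(nx) dx = π/2; for n ≠ n', ∫_0^π sin(nx)sin(n'x) dx = ∫_0^π cos(nx)cos(n'x) dx = 0; and by product-to-sum, ∫_0^π sin(nx)cos(n'x) dx = ½∫_0^π [sin((n+n')x) + sin((n−n')x)] dx, which is 0 when n+n' is even and 2n/(n²−n'²) when n+n' is odd (it need not vanish on (0, π)).
  u² squared terms: (-3)²·∫sin(4x)² dx = 9·π/2 = 9*π/2;  (2)²·∫sin(x)² dx = 4·π/2 = 2*π;  (1)²·∫cos(x)² dx = 1·π/2 = π/2.
  u² cross terms: 2·(-3)·(2)·∫sin(4x)·sin(x) dx = -12·(0) = 0;  2·(-3)·(1)·∫sin(4x)·cos(x) dx = -6·(8/15) = -16/5;  2·(2)·(1)·∫sin(x)·cos(x) dx = 4·(0) = 0.
  So ∫_0^π u² dx = 9*π/2 + 2*π + π/2 + 0 − 16/5 + 0 = -16/5 + 7*π.
  (u')² squared terms: (-1)²·∫sin(x)² dx = 1·π/2 = π/2;  (-12)²·∫cos(4x)² dx = 144·π/2 = 72*π;  (2)²·∫cos(x)² dx = 4·π/2 = 2*π.
  (u')² cross terms: 2·(-1)·(-12)·∫sin(x)·cos(4x) dx = 24·(-2/15) = -16/5;  2·(-1)·(2)·∫sin(x)·cos(x) dx = -4·(0) = 0;  2·(-12)·(2)·∫cos(4x)·cos(x) dx = -48·(0) = 0.
  So ∫_0^π (u')² dx = π/2 + 72*π + 2*π − 16/5 + 0 + 0 = -16/5 + 149*π/2.
||u||_{H^1}^2 = (-16/5 + 7*π) + (-16/5 + 149*π/2) = -32/5 + 163*π/2.


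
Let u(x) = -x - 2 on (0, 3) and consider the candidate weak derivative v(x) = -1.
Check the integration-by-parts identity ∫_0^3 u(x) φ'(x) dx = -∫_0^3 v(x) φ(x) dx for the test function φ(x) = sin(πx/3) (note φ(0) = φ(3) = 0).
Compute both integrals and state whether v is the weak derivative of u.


LHS = 6/π, RHS = 6/π. Yes, v = u' weakly.

u(x) = -x - 2, classical derivative u'(x) = -1.
φ(x) = sin(πx/3), so φ'(x) = π*cos(π*x/3)/3.
Note φ(0) = φ(3) = 0, so the boundary term u·φ vanishes.
LHS = ∫_0^3 u(x) φ'(x) dx = ∫_0^3 (-π*x*cos(π*x/3)/3 - 2*π*cos(π*x/3)/3) dx. Term by term:
  ∫_0^3 -2*π*cos(π*x/3)/3 dx = 0;  ∫_0^3 -π*x*cos(π*x/3)/3 dx = 6/π.
Sum: 0 + 6/π = 6/π.
So LHS = 6/π.
∫_0^3 v(x) φ(x) dx = ∫_0^3 (-sin(π*x/3)) dx. Term by term:
  ∫_0^3 -sin(π*x/3) dx = -6/π.
So RHS = -∫_0^3 v(x) φ(x) dx = 6/π.
LHS = RHS, so the identity holds for this test φ.
Moreover u is smooth here and v(x) = u'(x) = -1 pointwise, so the identity holds for every test function. Hence v is the weak derivative of u.


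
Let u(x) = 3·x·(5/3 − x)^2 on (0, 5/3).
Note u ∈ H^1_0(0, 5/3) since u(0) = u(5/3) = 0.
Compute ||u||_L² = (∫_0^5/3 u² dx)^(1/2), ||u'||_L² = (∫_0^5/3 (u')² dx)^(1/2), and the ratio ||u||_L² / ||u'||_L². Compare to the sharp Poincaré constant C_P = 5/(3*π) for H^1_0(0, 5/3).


||u||_L² / ||u'||_L² = 5*sqrt(14)/42 < C_P = 5/(3*π).

u(x) = 3·x·(5/3 − x)^2, so u'(x) = (x - 5/3)*(9*x - 5).
u(x) = 3·x·(5/3 − x)^2 vanishes at x = 0 and x = 5/3, so u ∈ H^1_0(0, 5/3). Differentiate via the product rule and integrate the resulting polynomials term by term.
  ∫_0^5/3 u² dx = ∫_0^5/3 (9*x^6 - 60*x^5 + 150*x^4 - 500*x^3/3 + 625*x^2/9) dx. Term by term:
    ∫_0^5/3 9*x^6 dx = 78125/1701;  ∫_0^5/3 -60*x^5 dx = -156250/729;  ∫_0^5/3 150*x^4 dx = 31250/81;
    ∫_0^5/3 -500*x^3/3 dx = -78125/243;  ∫_0^5/3 625*x^2/9 dx = 78125/729.
  Sum: 78125/1701 − 156250/729 + 31250/81 − 78125/243 + 78125/729 = 15625/5103.
  ∫_0^5/3 (u')² dx = ∫_0^5/3 (81*x^4 - 360*x^3 + 550*x^2 - 1000*x/3 + 625/9) dx. Term by term:
    ∫_0^5/3 81*x^4 dx = 625/3;  ∫_0^5/3 -360*x^3 dx = -6250/9;  ∫_0^5/3 550*x^2 dx = 68750/81;
    ∫_0^5/3 -1000*x/3 dx = -12500/27;  ∫_0^5/3 625/9 dx = 3125/27.
  Sum: 625/3 − 6250/9 + 68750/81 − 12500/27 + 3125/27 = 1250/81.
∫_0^5/3 u² dx = 15625/5103, so ||u||_L² = 125*sqrt(7)/189.
∫_0^5/3 (u')² dx = 1250/81, so ||u'||_L² = 25*sqrt(2)/9.
Ratio ||u||_L² / ||u'||_L² = 5*sqrt(14)/42.
Sharp Poincaré constant on H^1_0(0, 5/3) is C_P = L/π = 5/(3*π), achieved by sin(3*π/5·x).
A polynomial bump cannot attain the sharp Poincaré constant (only the first sine eigenfunction does), so the ratio is strictly less than C_P, consistent with ||u||_L² ≤ C_P ||u'||_L².


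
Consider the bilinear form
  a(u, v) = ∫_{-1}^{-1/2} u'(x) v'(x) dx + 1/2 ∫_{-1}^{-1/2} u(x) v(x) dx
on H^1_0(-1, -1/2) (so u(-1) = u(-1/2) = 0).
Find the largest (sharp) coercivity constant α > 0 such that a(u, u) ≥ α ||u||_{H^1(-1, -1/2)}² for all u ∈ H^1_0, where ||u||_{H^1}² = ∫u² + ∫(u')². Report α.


α = (1 + 8*π^2)/(2*(1 + 4*π^2))

Coercivity of a(·,·) on H^1_0(-1, -1/2) means a(u, u) ≥ α ||u||_{H^1}² for every u ∈ H^1_0.
The interval has length L = 1/2, and Poincaré/coercivity depend only on L. Here a(u, u) = ∫(u')² + (1/2)·∫u².
Here 0 < c = 1/2 < 1. The condition a(u,u) ≥ α||u||_{H^1}² reads (1−α)∫(u')² ≥ (α−c)∫u². Any admissible α is ≤ 1 (rapidly oscillating u have ∫u²/∫(u')² → 0), and α = 1 would force 0 ≥ (1−c)∫u², impossible since c < 1; so 1−α > 0. By the sharp Poincaré inequality on H^1_0 of an interval of length L, ∫(u')² ≥ (π/L)²∫u² with equality for the first sine mode sin(π(x−x₀)/L) (x₀ the left endpoint), so the inequality holds for all u iff (1−α)(π/L)² ≥ α − c, i.e. α ≤ ((π/L)² + c)/((π/L)² + 1) = (1 + c(L/π)²)/(1 + (L/π)²). With (π/L)² = 4*π^2 and c = 1/2, the largest admissible constant is α = ((π/L)² + c)/((π/L)² + 1).
Simplifying, α = (1 + 8*π^2)/(2*(1 + 4*π^2)).


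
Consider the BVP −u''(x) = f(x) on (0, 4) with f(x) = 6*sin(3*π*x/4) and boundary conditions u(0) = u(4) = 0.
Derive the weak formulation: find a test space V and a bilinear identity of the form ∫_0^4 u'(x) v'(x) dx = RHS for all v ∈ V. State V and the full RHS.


V = H^1_0(0, 4) (so v(0) = v(4) = 0); weak form: ∫_0^4 u'v' dx = ∫_0^4 (6*sin(3*π*x/4)) v dx for all v ∈ V.

Multiply both sides by a test function v and integrate from 0 to 4:
  ∫_0^4 −u''(x) v(x) dx = ∫_0^4 f(x) v(x) dx.
Integrate the LHS by parts once:
  ∫_0^4 −u'' v dx = −[u'(x) v(x)]_0^4 + ∫_0^4 u'(x) v'(x) dx.
Thus ∫_0^4 u'(x) v'(x) dx = ∫_0^4 f(x) v(x) dx + [u'(x) v(x)]_0^4.
Choose V so that boundary terms are either known or forced to vanish.
u is Dirichlet: u(0) = u(4) = 0. Let V = H^1_0(0, 4); then v(0) = v(4) = 0, and [u' v]_0^4 = 0.
Weak formulation: find u (satisfying any essential BC) such that ∫_0^4 u'(x) v'(x) dx = ∫_0^4 f v dx for all v ∈ V.
Substituting f(x) = 6*sin(3*π*x/4), the right-hand side is ∫_0^4 (6*sin(3*π*x/4)) v dx.


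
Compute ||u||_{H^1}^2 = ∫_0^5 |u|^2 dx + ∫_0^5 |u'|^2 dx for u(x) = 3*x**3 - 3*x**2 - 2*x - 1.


||u||_{H^1}^2 = 3661375/42

The H^1 norm (squared) on an interval (0, L) is
  ||u||_{H^1}^2 = ∫_0^L u(x)^2 dx + ∫_0^L u'(x)^2 dx.
Compute u'(x) = 9*x**2 - 6*x - 2.
Then u(x)^2 = 9*x**6 - 18*x**5 - 3*x**4 + 6*x**3 + 10*x**2 + 4*x + 1 and u'(x)^2 = 81*x**4 - 108*x**3 + 24*x + 4.
Integrate each monomial from 0 to 5 using ∫_0^5 c·x^n dx = c·5^(n+1)/(n+1):
  ∫_0^5 u(x)^2 dx = ∫_0^5 (9*x^6 - 18*x^5 - 3*x^4 + 6*x^3 + 10*x^2 + 4*x + 1) dx. Term by term:
    ∫_0^5 9*x^6 dx = 703125/7;  ∫_0^5 -18*x^5 dx = -46875;  ∫_0^5 -3*x^4 dx = -1875;
    ∫_0^5 6*x^3 dx = 1875/2;  ∫_0^5 10*x^2 dx = 1250/3;  ∫_0^5 4*x dx = 50;
    ∫_0^5 1 dx = 5.
  Sum: 703125/7 − 46875 − 1875 + 1875/2 + 1250/3 + 50 + 5 = 2230435/42.
  ∫_0^5 u'(x)^2 dx = ∫_0^5 (81*x^4 - 108*x^3 + 24*x + 4) dx. Term by term:
    ∫_0^5 81*x^4 dx = 50625;  ∫_0^5 -108*x^3 dx = -16875;  ∫_0^5 24*x dx = 300;
    ∫_0^5 4 dx = 20.
  Sum: 50625 − 16875 + 300 + 20 = 34070.
Adding: ||u||_{H^1}^2 = 2230435/42 + 34070 = 3661375/42.


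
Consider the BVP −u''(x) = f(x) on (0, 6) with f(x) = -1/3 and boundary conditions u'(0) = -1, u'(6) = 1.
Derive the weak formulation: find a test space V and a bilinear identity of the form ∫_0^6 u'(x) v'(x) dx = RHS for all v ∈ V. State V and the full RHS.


V = H^1(0, 6) (v unrestricted at boundary; u is determined up to an additive constant); weak form: ∫_0^6 u'v' dx = ∫_0^6 (-1/3) v dx + v(6) + v(0) for all v ∈ V.

Multiply both sides by a test function v and integrate from 0 to 6:
  ∫_0^6 −u''(x) v(x) dx = ∫_0^6 f(x) v(x) dx.
Integrate the LHS by parts once:
  ∫_0^6 −u'' v dx = −[u'(x) v(x)]_0^6 + ∫_0^6 u'(x) v'(x) dx.
Thus ∫_0^6 u'(x) v'(x) dx = ∫_0^6 f(x) v(x) dx + [u'(x) v(x)]_0^6.
Choose V so that boundary terms are either known or forced to vanish.
u has inhomogeneous Neumann u'(0) = -1, u'(6) = 1. [u' v]_0^6 = (1)·v(6) − (-1)·v(0) = v(6) + v(0). Take V = H^1(0, 6); boundary term becomes part of RHS.
Weak formulation: find u (satisfying any essential BC) such that ∫_0^6 u'(x) v'(x) dx = ∫_0^6 f v dx + v(6) + v(0) for all v ∈ V (Neumann data are natural BCs: they enter the RHS as boundary terms).
Substituting f(x) = -1/3, the right-hand side is ∫_0^6 (-1/3) v dx + v(6) + v(0).
Compatibility check (pure Neumann): taking v ≡ 1 ∈ V gives 0 = ∫_0^6 f dx + (1) − (-1), i.e. ∫_0^6 f dx must equal u'(0) − u'(6) = -2. Indeed ∫_0^6 (-1/3) dx = -2, so the data are compatible. The solution is then unique only up to an additive constant (fix it e.g. by requiring ∫_0^6 u dx = 0).


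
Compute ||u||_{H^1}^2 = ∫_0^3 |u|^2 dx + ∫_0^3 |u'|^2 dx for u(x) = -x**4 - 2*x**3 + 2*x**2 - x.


||u||_{H^1}^2 = 1084269/70

The H^1 norm (squared) on an interval (0, L) is
  ||u||_{H^1}^2 = ∫_0^L u(x)^2 dx + ∫_0^L u'(x)^2 dx.
Compute u'(x) = -4*x**3 - 6*x**2 + 4*x - 1.
Then u(x)^2 = x**8 + 4*x**7 - 6*x**5 + 8*x**4 - 4*x**3 + x**2 and u'(x)^2 = 16*x**6 + 48*x**5 + 4*x**4 - 40*x**3 + 28*x**2 - 8*x + 1.
Integrate each monomial from 0 to 3 using ∫_0^3 c·x^n dx = c·3^(n+1)/(n+1):
  ∫_0^3 u(x)^2 dx = ∫_0^3 (x^8 + 4*x^7 - 6*x^5 + 8*x^4 - 4*x^3 + x^2) dx. Term by term:
    ∫_0^3 x^8 dx = 2187;  ∫_0^3 4*x^7 dx = 6561/2;  ∫_0^3 -6*x^5 dx = -729;
    ∫_0^3 8*x^4 dx = 1944/5;  ∫_0^3 -4*x^3 dx = -81;  ∫_0^3 x^2 dx = 9.
  Sum: 2187 + 6561/2 − 729 + 1944/5 − 81 + 9 = 50553/10.
  ∫_0^3 u'(x)^2 dx = ∫_0^3 (16*x^6 + 48*x^5 + 4*x^4 - 40*x^3 + 28*x^2 - 8*x + 1) dx. Term by term:
    ∫_0^3 16*x^6 dx = 34992/7;  ∫_0^3 48*x^5 dx = 5832;  ∫_0^3 4*x^4 dx = 972/5;
    ∫_0^3 -40*x^3 dx = -810;  ∫_0^3 28*x^2 dx = 252;  ∫_0^3 -8*x dx = -36;
    ∫_0^3 1 dx = 3.
  Sum: 34992/7 + 5832 + 972/5 − 810 + 252 − 36 + 3 = 365199/35.
Adding: ||u||_{H^1}^2 = 50553/10 + 365199/35 = 1084269/70.


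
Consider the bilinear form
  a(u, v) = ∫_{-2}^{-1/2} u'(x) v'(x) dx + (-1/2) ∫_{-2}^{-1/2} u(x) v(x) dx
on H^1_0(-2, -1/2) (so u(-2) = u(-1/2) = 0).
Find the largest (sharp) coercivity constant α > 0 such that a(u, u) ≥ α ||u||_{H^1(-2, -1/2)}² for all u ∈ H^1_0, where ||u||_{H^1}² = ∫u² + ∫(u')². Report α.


α = (-9 + 8*π^2)/(2*(9 + 4*π^2))

Coercivity of a(·,·) on H^1_0(-2, -1/2) means a(u, u) ≥ α ||u||_{H^1}² for every u ∈ H^1_0.
The interval has length L = 3/2, and Poincaré/coercivity depend only on L. Here a(u, u) = ∫(u')² + (-1/2)·∫u².
Here c = -1/2 < 0 with |c| < (π/L)² = 4*π^2/9, so coercivity still holds. The condition a(u,u) ≥ α||u||_{H^1}² reads (1−α)∫(u')² ≥ (α−c)∫u². Any admissible α is ≤ 1 (rapidly oscillating u have ∫u²/∫(u')² → 0), and α = 1 would force 0 ≥ (1−c)∫u², impossible since c < 1; so 1−α > 0. By the sharp Poincaré inequality on H^1_0 of an interval of length L, ∫(u')² ≥ (π/L)²∫u² with equality for the first sine mode sin(π(x−x₀)/L) (x₀ the left endpoint), so the inequality holds for all u iff (1−α)(π/L)² ≥ α − c, i.e. α ≤ ((π/L)² + c)/((π/L)² + 1) = (1 + c(L/π)²)/(1 + (L/π)²). (Direct route, valid since c ≤ 0: Poincaré gives c∫u² ≥ c(L/π)²∫(u')², so a(u,u) ≥ (1 + c(L/π)²)∫(u')², while ||u||_{H^1}² ≤ (1 + (L/π)²)∫(u')²; dividing yields the same α.) With (π/L)² = 4*π^2/9 and c = -1/2, the largest admissible constant is α = ((π/L)² + c)/((π/L)² + 1).
Simplifying, α = (-9 + 8*π^2)/(2*(9 + 4*π^2)).


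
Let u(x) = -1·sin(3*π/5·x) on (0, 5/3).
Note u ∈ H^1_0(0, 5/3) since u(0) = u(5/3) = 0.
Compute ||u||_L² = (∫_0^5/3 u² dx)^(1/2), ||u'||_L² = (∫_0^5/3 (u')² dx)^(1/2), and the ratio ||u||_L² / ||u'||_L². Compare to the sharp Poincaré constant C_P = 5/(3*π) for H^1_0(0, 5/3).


||u||_L² / ||u'||_L² = 5/(3*π) = C_P.

u(x) = -1·sin(3*π/5·x), so u'(x) = -3*π*cos(3*π*x/5)/5.
Writing u(x) = A·sin(kπx/L) with A = -1 and k = 1, use ∫_0^L sin²(kπx/L) dx = L/2 and ∫_0^L cos²(kπx/L) dx = L/2.
u² = 1·sin²(3*π/5·x) and (u')² = 9*π^2/25·cos²(3*π/5·x), and each of sin², cos² integrates to L/2 = 5/6 over (0, 5/3).
∫_0^5/3 u² dx = 5/6, so ||u||_L² = sqrt(30)/6.
∫_0^5/3 (u')² dx = 3*π^2/10, so ||u'||_L² = sqrt(30)*π/10.
Ratio ||u||_L² / ||u'||_L² = 5/(3*π).
Sharp Poincaré constant on H^1_0(0, 5/3) is C_P = L/π = 5/(3*π), achieved by sin(3*π/5·x).
This is the k = 1 eigenfunction (up to amplitude), so the ratio equals the sharp Poincaré constant exactly.


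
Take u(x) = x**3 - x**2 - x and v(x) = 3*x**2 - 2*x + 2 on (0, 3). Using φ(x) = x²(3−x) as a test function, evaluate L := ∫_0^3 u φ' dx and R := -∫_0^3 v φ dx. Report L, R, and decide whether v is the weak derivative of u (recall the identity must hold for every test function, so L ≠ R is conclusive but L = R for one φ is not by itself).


LHS = -837/20, RHS = -621/10. No, v is not the weak derivative of u.

u(x) = x**3 - x**2 - x, classical derivative u'(x) = 3*x**2 - 2*x - 1.
φ(x) = x²(3−x), so φ'(x) = 3*x*(2 - x).
Note φ(0) = φ(3) = 0, so the boundary term u·φ vanishes.
LHS = ∫_0^3 u(x) φ'(x) dx = ∫_0^3 (-3*x^5 + 9*x^4 - 3*x^3 - 6*x^2) dx. Term by term:
  ∫_0^3 -3*x^5 dx = -729/2;  ∫_0^3 9*x^4 dx = 2187/5;  ∫_0^3 -3*x^3 dx = -243/4;
  ∫_0^3 -6*x^2 dx = -54.
Sum: -729/2 + 2187/5 − 243/4 − 54 = -837/20.
So LHS = -837/20.
∫_0^3 v(x) φ(x) dx = ∫_0^3 (-3*x^5 + 11*x^4 - 8*x^3 + 6*x^2) dx. Term by term:
  ∫_0^3 -3*x^5 dx = -729/2;  ∫_0^3 11*x^4 dx = 2673/5;  ∫_0^3 -8*x^3 dx = -162;
  ∫_0^3 6*x^2 dx = 54.
Sum: -729/2 + 2673/5 − 162 + 54 = 621/10.
So RHS = -∫_0^3 v(x) φ(x) dx = -621/10.
LHS − RHS = 81/4 ≠ 0, so the identity fails.
(For a valid weak derivative the identity must hold for EVERY test function, in particular this one. The failure shows v is NOT the weak derivative of u.)
Correct weak derivative would be u'(x) = 3*x**2 - 2*x - 1.


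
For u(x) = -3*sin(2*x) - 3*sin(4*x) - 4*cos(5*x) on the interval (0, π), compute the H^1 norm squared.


||u||_{H^1(0,π)}^2 = -14144/21 + 307*π

u'(x) = 20*sin(5*x) - 6*cos(2*x) - 12*cos(4*x).
Expand u² and (u')² and integrate term by term on (0, π), using: for integers n ≥ 1, ∫_0^π sin²(nx) dx = ∫_0^π cos²(nx) dx = π/2; for n ≠ n', ∫_0^π sin(nx)sin(n'x) dx = ∫_0^π cos(nx)cos(n'x) dx = 0; and by product-to-sum, ∫_0^π sin(nx)cos(n'x) dx = ½∫_0^π [sin((n+n')x) + sin((n−n')x)] dx, which is 0 when n+n' is even and 2n/(n²−n'²) when n+n' is odd (it need not vanish on (0, π)).
  u² squared terms: (-4)²·∫cos(5x)² dx = 16·π/2 = 8*π;  (-3)²·∫sin(2x)² dx = 9·π/2 = 9*π/2;  (-3)²·∫sin(4x)² dx = 9·π/2 = 9*π/2.
  u² cross terms: 2·(-4)·(-3)·∫cos(5x)·sin(2x) dx = 24·(-4/21) = -32/7;  2·(-4)·(-3)·∫cos(5x)·sin(4x) dx = 24·(-8/9) = -64/3;  2·(-3)·(-3)·∫sin(2x)·sin(4x) dx = 18·(0) = 0.
  So ∫_0^π u² dx = 8*π + 9*π/2 + 9*π/2 − 32/7 − 64/3 + 0 = -544/21 + 17*π.
  (u')² squared terms: (-12)²·∫cos(4x)² dx = 144·π/2 = 72*π;  (-6)²·∫cos(2x)² dx = 36·π/2 = 18*π;  (20)²·∫sin(5x)² dx = 400·π/2 = 200*π.
  (u')² cross terms: 2·(-12)·(-6)·∫cos(4x)·cos(2x) dx = 144·(0) = 0;  2·(-12)·(20)·∫cos(4x)·sin(5x) dx = -480·(10/9) = -1600/3;  2·(-6)·(20)·∫cos(2x)·sin(5x) dx = -240·(10/21) = -800/7.
  So ∫_0^π (u')² dx = 72*π + 18*π + 200*π + 0 − 1600/3 − 800/7 = -13600/21 + 290*π.
||u||_{H^1}^2 = (-544/21 + 17*π) + (-13600/21 + 290*π) = -14144/21 + 307*π.


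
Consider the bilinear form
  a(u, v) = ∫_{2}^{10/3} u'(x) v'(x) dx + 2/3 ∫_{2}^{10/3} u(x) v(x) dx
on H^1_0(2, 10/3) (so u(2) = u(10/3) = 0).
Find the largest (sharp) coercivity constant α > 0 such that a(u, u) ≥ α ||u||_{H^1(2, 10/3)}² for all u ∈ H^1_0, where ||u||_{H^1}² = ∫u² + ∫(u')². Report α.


α = (32 + 27*π^2)/(3*(16 + 9*π^2))

Coercivity of a(·,·) on H^1_0(2, 10/3) means a(u, u) ≥ α ||u||_{H^1}² for every u ∈ H^1_0.
The interval has length L = 4/3, and Poincaré/coercivity depend only on L. Here a(u, u) = ∫(u')² + (2/3)·∫u².
Here 0 < c = 2/3 < 1. The condition a(u,u) ≥ α||u||_{H^1}² reads (1−α)∫(u')² ≥ (α−c)∫u². Any admissible α is ≤ 1 (rapidly oscillating u have ∫u²/∫(u')² → 0), and α = 1 would force 0 ≥ (1−c)∫u², impossible since c < 1; so 1−α > 0. By the sharp Poincaré inequality on H^1_0 of an interval of length L, ∫(u')² ≥ (π/L)²∫u² with equality for the first sine mode sin(π(x−x₀)/L) (x₀ the left endpoint), so the inequality holds for all u iff (1−α)(π/L)² ≥ α − c, i.e. α ≤ ((π/L)² + c)/((π/L)² + 1) = (1 + c(L/π)²)/(1 + (L/π)²). With (π/L)² = 9*π^2/16 and c = 2/3, the largest admissible constant is α = ((π/L)² + c)/((π/L)² + 1).
Simplifying, α = (32 + 27*π^2)/(3*(16 + 9*π^2)).


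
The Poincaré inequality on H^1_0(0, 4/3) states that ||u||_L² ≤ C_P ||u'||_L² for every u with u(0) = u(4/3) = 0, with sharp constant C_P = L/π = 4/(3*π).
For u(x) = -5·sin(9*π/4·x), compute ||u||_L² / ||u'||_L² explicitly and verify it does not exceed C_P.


||u||_L² / ||u'||_L² = 4/(9*π) < C_P = 4/(3*π).

u(x) = -5·sin(9*π/4·x), so u'(x) = -45*π*cos(9*π*x/4)/4.
Writing u(x) = A·sin(kπx/L) with A = -5 and k = 3, use ∫_0^L sin²(kπx/L) dx = L/2 and ∫_0^L cos²(kπx/L) dx = L/2.
u² = 25·sin²(9*π/4·x) and (u')² = 2025*π^2/16·cos²(9*π/4·x), and each of sin², cos² integrates to L/2 = 2/3 over (0, 4/3).
∫_0^4/3 u² dx = 50/3, so ||u||_L² = 5*sqrt(6)/3.
∫_0^4/3 (u')² dx = 675*π^2/8, so ||u'||_L² = 15*sqrt(6)*π/4.
Ratio ||u||_L² / ||u'||_L² = 4/(9*π).
Sharp Poincaré constant on H^1_0(0, 4/3) is C_P = L/π = 4/(3*π), achieved by sin(3*π/4·x).
This is the k = 3 harmonic; the ratio L/(kπ) is strictly less than C_P = L/π, consistent with the sharp inequality ||u||_L² ≤ C_P ||u'||_L².


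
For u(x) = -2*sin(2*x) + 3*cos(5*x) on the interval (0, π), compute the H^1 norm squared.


||u||_{H^1(0,π)}^2 = 416/7 + 127*π

u'(x) = -15*sin(5*x) - 4*cos(2*x).
Expand u² and (u')² and integrate term by term on (0, π), using: for integers n ≥ 1, ∫_0^π sin²(nx) dx = ∫_0^π cos²(nx) dx = π/2; for n ≠ n', ∫_0^π sin(nx)sin(n'x) dx = ∫_0^π cos(nx)cos(n'x) dx = 0; and by product-to-sum, ∫_0^π sin(nx)cos(n'x) dx = ½∫_0^π [sin((n+n')x) + sin((n−n')x)] dx, which is 0 when n+n' is even and 2n/(n²−n'²) when n+n' is odd (it need not vanish on (0, π)).
  u² squared terms: (-2)²·∫sin(2x)² dx = 4·π/2 = 2*π;  (3)²·∫cos(5x)² dx = 9·π/2 = 9*π/2.
  u² cross terms: 2·(-2)·(3)·∫sin(2x)·cos(5x) dx = -12·(-4/21) = 16/7.
  So ∫_0^π u² dx = 2*π + 9*π/2 + 16/7 = 16/7 + 13*π/2.
  (u')² squared terms: (-15)²·∫sin(5x)² dx = 225·π/2 = 225*π/2;  (-4)²·∫cos(2x)² dx = 16·π/2 = 8*π.
  (u')² cross terms: 2·(-15)·(-4)·∫sin(5x)·cos(2x) dx = 120·(10/21) = 400/7.
  So ∫_0^π (u')² dx = 225*π/2 + 8*π + 400/7 = 400/7 + 241*π/2.
||u||_{H^1}^2 = (16/7 + 13*π/2) + (400/7 + 241*π/2) = 416/7 + 127*π.


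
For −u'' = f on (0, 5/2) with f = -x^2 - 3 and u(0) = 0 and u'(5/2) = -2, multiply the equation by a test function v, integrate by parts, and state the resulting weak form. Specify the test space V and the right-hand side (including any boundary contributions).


V = {v ∈ H^1(0, 5/2) : v(0) = 0} (test functions vanish at x = 0 where u is specified); weak form: ∫_0^5/2 u'v' dx = ∫_0^5/2 (-x^2 - 3) v dx − 2·v(5/2) for all v ∈ V.

Multiply both sides by a test function v and integrate from 0 to 5/2:
  ∫_0^5/2 −u''(x) v(x) dx = ∫_0^5/2 f(x) v(x) dx.
Integrate the LHS by parts once:
  ∫_0^5/2 −u'' v dx = −[u'(x) v(x)]_0^5/2 + ∫_0^5/2 u'(x) v'(x) dx.
Thus ∫_0^5/2 u'(x) v'(x) dx = ∫_0^5/2 f(x) v(x) dx + [u'(x) v(x)]_0^5/2.
Choose V so that boundary terms are either known or forced to vanish.
Mixed BC: u(0) = 0 (Dirichlet) and u'(5/2) = -2 (Neumann). Define V = {v ∈ H^1(0, 5/2) : v(0) = 0}. Then [u' v]_0^5/2 = u'(5/2)·v(5/2) − u'(0)·0 = − 2·v(5/2).
Weak formulation: find u (satisfying any essential BC) such that ∫_0^5/2 u'(x) v'(x) dx = ∫_0^5/2 f v dx − 2·v(5/2) for all v ∈ V (Dirichlet at 0 absorbed into V; Neumann datum at x = 5/2 contributes the boundary term).
Substituting f(x) = -x^2 - 3, the right-hand side is ∫_0^5/2 (-x^2 - 3) v dx − 2·v(5/2).


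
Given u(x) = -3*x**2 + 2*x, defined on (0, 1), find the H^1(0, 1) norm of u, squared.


||u||_{H^1}^2 = 62/15

The H^1 norm (squared) on an interval (0, L) is
  ||u||_{H^1}^2 = ∫_0^L u(x)^2 dx + ∫_0^L u'(x)^2 dx.
Compute u'(x) = 2 - 6*x.
Then u(x)^2 = 9*x**4 - 12*x**3 + 4*x**2 and u'(x)^2 = 36*x**2 - 24*x + 4.
Integrate each monomial from 0 to 1 using ∫_0^1 c·x^n dx = c·1^(n+1)/(n+1):
  ∫_0^1 u(x)^2 dx = ∫_0^1 (9*x^4 - 12*x^3 + 4*x^2) dx. Term by term:
    ∫_0^1 9*x^4 dx = 9/5;  ∫_0^1 -12*x^3 dx = -3;  ∫_0^1 4*x^2 dx = 4/3.
  Sum: 9/5 − 3 + 4/3 = 2/15.
  ∫_0^1 u'(x)^2 dx = ∫_0^1 (36*x^2 - 24*x + 4) dx. Term by term:
    ∫_0^1 36*x^2 dx = 12;  ∫_0^1 -24*x dx = -12;  ∫_0^1 4 dx = 4.
  Sum: 12 − 12 + 4 = 4.
Adding: ||u||_{H^1}^2 = 2/15 + 4 = 62/15.


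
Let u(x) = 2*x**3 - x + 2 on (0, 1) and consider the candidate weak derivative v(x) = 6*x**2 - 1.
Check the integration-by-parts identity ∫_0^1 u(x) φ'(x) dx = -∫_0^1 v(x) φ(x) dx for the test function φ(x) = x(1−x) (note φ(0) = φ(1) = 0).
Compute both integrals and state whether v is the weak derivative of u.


LHS = -2/15, RHS = -2/15. Yes, v = u' weakly.

u(x) = 2*x**3 - x + 2, classical derivative u'(x) = 6*x**2 - 1.
φ(x) = x(1−x), so φ'(x) = 1 - 2*x.
Note φ(0) = φ(1) = 0, so the boundary term u·φ vanishes.
LHS = ∫_0^1 u(x) φ'(x) dx = ∫_0^1 (-4*x^4 + 2*x^3 + 2*x^2 - 5*x + 2) dx. Term by term:
  ∫_0^1 -4*x^4 dx = -4/5;  ∫_0^1 2*x^3 dx = 1/2;  ∫_0^1 2*x^2 dx = 2/3;
  ∫_0^1 -5*x dx = -5/2;  ∫_0^1 2 dx = 2.
Sum: -4/5 + 1/2 + 2/3 − 5/2 + 2 = -2/15.
So LHS = -2/15.
∫_0^1 v(x) φ(x) dx = ∫_0^1 (-6*x^4 + 6*x^3 + x^2 - x) dx. Term by term:
  ∫_0^1 -6*x^4 dx = -6/5;  ∫_0^1 6*x^3 dx = 3/2;  ∫_0^1 x^2 dx = 1/3;
  ∫_0^1 -x dx = -1/2.
Sum: -6/5 + 3/2 + 1/3 − 1/2 = 2/15.
So RHS = -∫_0^1 v(x) φ(x) dx = -2/15.
LHS = RHS, so the identity holds for this test φ.
Moreover u is smooth here and v(x) = u'(x) = 6*x**2 - 1 pointwise, so the identity holds for every test function. Hence v is the weak derivative of u.


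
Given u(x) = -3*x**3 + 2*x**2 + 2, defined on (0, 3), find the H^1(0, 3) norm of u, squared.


||u||_{H^1}^2 = 28083/7

The H^1 norm (squared) on an interval (0, L) is
  ||u||_{H^1}^2 = ∫_0^L u(x)^2 dx + ∫_0^L u'(x)^2 dx.
Compute u'(x) = -9*x**2 + 4*x.
Then u(x)^2 = 9*x**6 - 12*x**5 + 4*x**4 - 12*x**3 + 8*x**2 + 4 and u'(x)^2 = 81*x**4 - 72*x**3 + 16*x**2.
Integrate each monomial from 0 to 3 using ∫_0^3 c·x^n dx = c·3^(n+1)/(n+1):
  ∫_0^3 u(x)^2 dx = ∫_0^3 (9*x^6 - 12*x^5 + 4*x^4 - 12*x^3 + 8*x^2 + 4) dx. Term by term:
    ∫_0^3 9*x^6 dx = 19683/7;  ∫_0^3 -12*x^5 dx = -1458;  ∫_0^3 4*x^4 dx = 972/5;
    ∫_0^3 -12*x^3 dx = -243;  ∫_0^3 8*x^2 dx = 72;  ∫_0^3 4 dx = 12.
  Sum: 19683/7 − 1458 + 972/5 − 243 + 72 + 12 = 48624/35.
  ∫_0^3 u'(x)^2 dx = ∫_0^3 (81*x^4 - 72*x^3 + 16*x^2) dx. Term by term:
    ∫_0^3 81*x^4 dx = 19683/5;  ∫_0^3 -72*x^3 dx = -1458;  ∫_0^3 16*x^2 dx = 144.
  Sum: 19683/5 − 1458 + 144 = 13113/5.
Adding: ||u||_{H^1}^2 = 48624/35 + 13113/5 = 28083/7.


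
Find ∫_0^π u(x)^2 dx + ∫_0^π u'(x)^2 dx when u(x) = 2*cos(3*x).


||u||_{H^1(0,π)}^2 = 20*π

u'(x) = -6*sin(3*x).
Expand u² and (u')² and integrate term by term on (0, π), using: for integers n ≥ 1, ∫_0^π sin²(nx) dx = ∫_0^π cos²(nx) dx = π/2; for n ≠ n', ∫_0^π sin(nx)sin(n'x) dx = ∫_0^π cos(nx)cos(n'x) dx = 0; and by product-to-sum, ∫_0^π sin(nx)cos(n'x) dx = ½∫_0^π [sin((n+n')x) + sin((n−n')x)] dx, which is 0 when n+n' is even and 2n/(n²−n'²) when n+n' is odd (it need not vanish on (0, π)).
  u² squared terms: (2)²·∫cos(3x)² dx = 4·π/2 = 2*π.
  So ∫_0^π u² dx = 2*π.
  (u')² squared terms: (-6)²·∫sin(3x)² dx = 36·π/2 = 18*π.
  So ∫_0^π (u')² dx = 18*π.
||u||_{H^1}^2 = (2*π) + (18*π) = 20*π.


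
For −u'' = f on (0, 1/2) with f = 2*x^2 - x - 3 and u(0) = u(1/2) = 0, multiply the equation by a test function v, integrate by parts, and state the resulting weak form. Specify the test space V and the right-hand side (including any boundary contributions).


V = H^1_0(0, 1/2) (so v(0) = v(1/2) = 0); weak form: ∫_0^1/2 u'v' dx = ∫_0^1/2 (2*x^2 - x - 3) v dx for all v ∈ V.

Multiply both sides by a test function v and integrate from 0 to 1/2:
  ∫_0^1/2 −u''(x) v(x) dx = ∫_0^1/2 f(x) v(x) dx.
Integrate the LHS by parts once:
  ∫_0^1/2 −u'' v dx = −[u'(x) v(x)]_0^1/2 + ∫_0^1/2 u'(x) v'(x) dx.
Thus ∫_0^1/2 u'(x) v'(x) dx = ∫_0^1/2 f(x) v(x) dx + [u'(x) v(x)]_0^1/2.
Choose V so that boundary terms are either known or forced to vanish.
u is Dirichlet: u(0) = u(1/2) = 0. Let V = H^1_0(0, 1/2); then v(0) = v(1/2) = 0, and [u' v]_0^1/2 = 0.
Weak formulation: find u (satisfying any essential BC) such that ∫_0^1/2 u'(x) v'(x) dx = ∫_0^1/2 f v dx for all v ∈ V.
Substituting f(x) = 2*x^2 - x - 3, the right-hand side is ∫_0^1/2 (2*x^2 - x - 3) v dx.
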